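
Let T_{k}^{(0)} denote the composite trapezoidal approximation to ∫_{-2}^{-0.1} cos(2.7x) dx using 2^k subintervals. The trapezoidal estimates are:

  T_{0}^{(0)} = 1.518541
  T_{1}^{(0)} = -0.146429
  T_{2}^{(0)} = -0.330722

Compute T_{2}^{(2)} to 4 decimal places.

Richardson extrapolation on the trapezoidal column (denominator 4−1=3):
T_{1}^{(1)} = -0.146429 + (-0.146429 − 1.518541)/3 = -0.701419
T_{2}^{(1)} = -0.330722 + (-0.330722 − (-0.146429))/3 = -0.392153
T_{2}^{(2)} = (16·(-0.392153) − (-0.701419)) / 15 = -0.371535

-0.3715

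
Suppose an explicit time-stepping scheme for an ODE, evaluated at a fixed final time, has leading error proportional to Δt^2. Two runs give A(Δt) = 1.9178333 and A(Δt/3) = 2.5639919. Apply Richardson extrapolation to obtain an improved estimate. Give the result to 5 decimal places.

Extrapolated value = (9·A(Δt/3) − A(Δt)) / (9 − 1)
= (9·2.5639919 − 1.9178333) / 8
= 21.1580938 / 8 = 2.6447617

2.64476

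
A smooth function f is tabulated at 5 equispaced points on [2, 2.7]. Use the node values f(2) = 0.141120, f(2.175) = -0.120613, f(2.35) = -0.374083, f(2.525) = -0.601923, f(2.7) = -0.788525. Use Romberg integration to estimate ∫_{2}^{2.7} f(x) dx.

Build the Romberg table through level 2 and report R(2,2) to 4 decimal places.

-0.2500

R(0,0) (trapezoid, 1 panel, h=0.7000): -0.226592
R(1,0) (trapezoid, 2 panels, h=0.3500): -0.244225
R(2,0) (trapezoid, 4 panels, h=0.1750): -0.248556
R(1,1) = -0.244225 + (-0.244225 − (-0.226592))/3 = -0.250103
R(2,1) = -0.248556 + (-0.248556 − (-0.244225))/3 = -0.250000
R(2,2) = -0.250000 + (-0.250000 − (-0.250103))/15 = -0.249993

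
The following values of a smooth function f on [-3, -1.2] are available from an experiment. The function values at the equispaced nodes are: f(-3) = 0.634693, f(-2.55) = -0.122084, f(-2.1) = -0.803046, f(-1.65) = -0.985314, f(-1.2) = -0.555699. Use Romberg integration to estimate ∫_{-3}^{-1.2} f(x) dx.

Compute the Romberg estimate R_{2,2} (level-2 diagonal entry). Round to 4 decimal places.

-0.8904

R_{0,0} (trapezoid, 1 panel, h=1.8000): 0.071095
R_{1,0} (trapezoid, 2 panels, h=0.9000): -0.687194
R_{2,0} (trapezoid, 4 panels, h=0.4500): -0.841926
R_{1,1} = -0.687194 + (-0.687194 − 0.071095)/3 = -0.939957
R_{2,1} = -0.841926 + (-0.841926 − (-0.687194))/3 = -0.893503
R_{2,2} = -0.893503 + (-0.893503 − (-0.939957))/15 = -0.890406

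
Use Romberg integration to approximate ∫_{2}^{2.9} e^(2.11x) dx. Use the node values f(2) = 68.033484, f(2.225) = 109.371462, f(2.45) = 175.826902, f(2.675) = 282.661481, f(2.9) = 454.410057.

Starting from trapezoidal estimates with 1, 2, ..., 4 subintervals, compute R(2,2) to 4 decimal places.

183.1208

R(0,0) (trapezoid, 1 panel, h=0.9000): 235.099593
R(1,0) (trapezoid, 2 panels, h=0.4500): 196.671903
R(2,0) (trapezoid, 4 panels, h=0.2250): 186.543363
R(1,1) = 196.671903 + (196.671903 − 235.099593)/3 = 183.862673
R(2,1) = 186.543363 + (186.543363 − 196.671903)/3 = 183.167183
R(2,2) = 183.167183 + (183.167183 − 183.862673)/15 = 183.120817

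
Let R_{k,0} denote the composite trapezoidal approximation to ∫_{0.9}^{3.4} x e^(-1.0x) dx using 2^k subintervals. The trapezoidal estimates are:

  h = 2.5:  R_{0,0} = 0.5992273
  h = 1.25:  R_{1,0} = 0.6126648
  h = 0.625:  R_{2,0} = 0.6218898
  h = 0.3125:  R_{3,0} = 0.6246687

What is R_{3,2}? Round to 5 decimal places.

Richardson extrapolation on the trapezoidal column (denominator 4−1=3):
R_{2,1} = (4·0.6218898 − 0.6126648) / 3 = 0.6249648
R_{3,1} = (4·0.6246687 − 0.6218898) / 3 = 0.6255950
R_{3,2} = 0.6255950 + (0.6255950 − 0.6249648)/15 = 0.6256370

0.62564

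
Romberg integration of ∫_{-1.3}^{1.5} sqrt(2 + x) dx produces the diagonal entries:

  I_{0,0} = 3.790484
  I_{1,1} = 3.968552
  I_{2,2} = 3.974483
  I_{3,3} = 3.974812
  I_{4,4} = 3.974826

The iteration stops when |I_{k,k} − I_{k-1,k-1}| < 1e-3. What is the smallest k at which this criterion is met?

k = 3

|I_{1,1} − I_{0,0}| = 0.178068 ≥ 1e-3
|I_{2,2} − I_{1,1}| = 0.005931 ≥ 1e-3
|I_{3,3} − I_{2,2}| = 0.000329 < 1e-3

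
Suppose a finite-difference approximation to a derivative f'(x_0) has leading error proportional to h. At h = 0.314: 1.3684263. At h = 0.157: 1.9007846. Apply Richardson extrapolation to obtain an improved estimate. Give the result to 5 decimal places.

The leading error scales as h; refining by a factor of 2 reduces it by 2^1 = 2.
Extrapolated value = (2·A(h/2) − A(h)) / (2 − 1)
= (2·1.9007846 − 1.3684263) / 1
= 2.4331429 / 1 = 2.4331429

2.43314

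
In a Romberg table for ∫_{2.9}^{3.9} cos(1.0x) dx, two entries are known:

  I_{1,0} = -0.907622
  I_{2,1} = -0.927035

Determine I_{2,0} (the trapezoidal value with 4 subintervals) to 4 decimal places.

-0.9222

From I_{2,1} = (4·I_{2,0} − I_{1,0})/3, solve for I_{2,0}:
4·I_{2,0} = 3·(-0.927035) + (-0.907622) = -3.688727
I_{2,0} = -0.922182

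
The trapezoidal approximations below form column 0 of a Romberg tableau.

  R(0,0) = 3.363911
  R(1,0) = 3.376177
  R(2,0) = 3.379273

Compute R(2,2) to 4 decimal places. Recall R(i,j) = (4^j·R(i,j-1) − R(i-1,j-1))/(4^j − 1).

3.3803

Richardson extrapolation on the trapezoidal column (denominator 4−1=3):
R(1,1) = (4·3.376177 − 3.363911) / 3 = 3.380266
R(2,1) = (4·3.379273 − 3.376177) / 3 = 3.380305
R(2,2) = (16·3.380305 − 3.380266) / 15 = 3.380308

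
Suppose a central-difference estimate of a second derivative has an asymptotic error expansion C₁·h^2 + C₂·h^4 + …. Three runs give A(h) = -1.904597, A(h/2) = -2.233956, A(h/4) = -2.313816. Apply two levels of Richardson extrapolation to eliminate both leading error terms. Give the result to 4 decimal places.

First eliminate the h^2 term (factor 2^2 = 4):
  B₁ = (4·(-2.233956) − (-1.904597))/3 = -2.343742
  B₂ = (4·(-2.313816) − (-2.233956))/3 = -2.340436
Then eliminate the h^4 term (factor 2^4 = 16):
  (16·(-2.340436) − (-2.343742))/15 = -2.340216

-2.3402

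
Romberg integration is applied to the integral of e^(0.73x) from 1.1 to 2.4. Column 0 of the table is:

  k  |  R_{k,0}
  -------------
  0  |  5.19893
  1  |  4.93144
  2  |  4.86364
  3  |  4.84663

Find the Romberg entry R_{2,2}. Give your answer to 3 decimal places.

4.841

Richardson extrapolation on the trapezoidal column (denominator 4−1=3):
R_{1,1} = 4.93144 + (4.93144 − 5.19893)/3 = 4.84228
R_{2,1} = (4·4.86364 − 4.93144) / 3 = 4.84104
R_{2,2} = (16·4.84104 − 4.84228) / 15 = 4.84096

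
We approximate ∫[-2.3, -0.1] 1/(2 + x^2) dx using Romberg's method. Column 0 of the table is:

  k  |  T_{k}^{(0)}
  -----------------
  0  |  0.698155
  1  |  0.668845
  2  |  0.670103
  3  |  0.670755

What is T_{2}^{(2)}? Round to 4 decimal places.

Richardson extrapolation on the trapezoidal column (denominator 4−1=3):
T_{1}^{(1)} = (4·0.668845 − 0.698155) / 3 = 0.659075
T_{2}^{(1)} = (4·0.670103 − 0.668845) / 3 = 0.670522
T_{2}^{(2)} = 0.670522 + (0.670522 − 0.659075)/15 = 0.671285
(Column j=1 coincides with Simpson's rule on the same nodes.)

0.6713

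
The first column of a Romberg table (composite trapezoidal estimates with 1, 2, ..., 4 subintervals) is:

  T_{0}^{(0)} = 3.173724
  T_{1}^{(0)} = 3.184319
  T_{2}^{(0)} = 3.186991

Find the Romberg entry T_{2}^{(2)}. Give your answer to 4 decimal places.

3.1879

T_{1}^{(1)} = 3.184319 + (3.184319 − 3.173724)/3 = 3.187851
T_{2}^{(1)} = (4·3.186991 − 3.184319) / 3 = 3.187882
T_{2}^{(2)} = 3.187882 + (3.187882 − 3.187851)/15 = 3.187884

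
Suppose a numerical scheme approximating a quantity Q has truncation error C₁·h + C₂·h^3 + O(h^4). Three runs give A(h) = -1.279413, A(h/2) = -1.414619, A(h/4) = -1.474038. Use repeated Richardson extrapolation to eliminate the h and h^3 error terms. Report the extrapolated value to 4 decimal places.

-1.5311

First eliminate the h term (factor 2^1 = 2):
  B₁ = (2·(-1.414619) − (-1.279413))/1 = -1.549825
  B₂ = (2·(-1.474038) − (-1.414619))/1 = -1.533457
Then eliminate the h^3 term (factor 2^3 = 8):
  (8·(-1.533457) − (-1.549825))/7 = -1.531119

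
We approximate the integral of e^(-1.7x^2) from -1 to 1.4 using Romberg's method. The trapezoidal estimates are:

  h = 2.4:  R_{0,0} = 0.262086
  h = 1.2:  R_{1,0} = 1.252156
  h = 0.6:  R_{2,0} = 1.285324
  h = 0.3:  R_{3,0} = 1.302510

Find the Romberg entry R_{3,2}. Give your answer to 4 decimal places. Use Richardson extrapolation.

Richardson extrapolation on the trapezoidal column (denominator 4−1=3):
R_{2,1} = 1.285324 + (1.285324 − 1.252156)/3 = 1.296380
R_{3,1} = (4·1.302510 − 1.285324) / 3 = 1.308239
R_{3,2} = 1.308239 + (1.308239 − 1.296380)/15 = 1.309030

1.3090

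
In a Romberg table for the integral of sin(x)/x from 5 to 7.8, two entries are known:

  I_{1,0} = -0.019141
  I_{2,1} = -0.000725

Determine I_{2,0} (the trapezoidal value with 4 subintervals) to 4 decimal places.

-0.0053

From I_{2,1} = (4·I_{2,0} − I_{1,0})/3, solve for I_{2,0}:
4·I_{2,0} = 3·(-0.000725) + (-0.019141) = -0.021316
I_{2,0} = -0.005329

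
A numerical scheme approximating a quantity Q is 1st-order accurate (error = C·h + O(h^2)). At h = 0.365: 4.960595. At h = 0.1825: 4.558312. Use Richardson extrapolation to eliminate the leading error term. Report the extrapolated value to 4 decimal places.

Extrapolated value = (2·A(h/2) − A(h)) / (2 − 1)
= (2·4.558312 − 4.960595) / 1
= 4.156029 / 1 = 4.156029

4.1560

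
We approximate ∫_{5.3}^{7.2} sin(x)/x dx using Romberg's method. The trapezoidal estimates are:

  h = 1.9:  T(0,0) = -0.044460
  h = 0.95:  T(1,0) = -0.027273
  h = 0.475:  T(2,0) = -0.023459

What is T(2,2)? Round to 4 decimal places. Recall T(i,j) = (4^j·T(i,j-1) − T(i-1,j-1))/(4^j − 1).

-0.0222

T(1,1) = -0.027273 + (-0.027273 − (-0.044460))/3 = -0.021544
T(2,1) = (4·(-0.023459) − (-0.027273)) / 3 = -0.022188
T(2,2) = (16·(-0.022188) − (-0.021544)) / 15 = -0.022231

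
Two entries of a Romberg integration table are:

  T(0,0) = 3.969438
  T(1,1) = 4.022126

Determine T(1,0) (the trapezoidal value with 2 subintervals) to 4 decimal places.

4.0090

From T(1,1) = (4·T(1,0) − T(0,0))/3, solve for T(1,0):
4·T(1,0) = 3·4.022126 + 3.969438 = 16.035816
T(1,0) = 4.008954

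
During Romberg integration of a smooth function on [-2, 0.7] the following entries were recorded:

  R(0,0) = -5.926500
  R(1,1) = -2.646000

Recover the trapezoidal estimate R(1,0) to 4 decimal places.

-3.4661

From R(1,1) = (4·R(1,0) − R(0,0))/3, solve for R(1,0):
4·R(1,0) = 3·(-2.646000) + (-5.926500) = -13.864500
R(1,0) = -3.466125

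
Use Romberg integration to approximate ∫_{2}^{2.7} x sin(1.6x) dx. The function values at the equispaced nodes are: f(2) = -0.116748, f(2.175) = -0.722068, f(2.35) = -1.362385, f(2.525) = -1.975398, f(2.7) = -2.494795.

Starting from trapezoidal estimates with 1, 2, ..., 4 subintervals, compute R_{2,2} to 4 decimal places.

-0.9407

R_{0,0} (trapezoid, 1 panel, h=0.7000): -0.914040
R_{1,0} (trapezoid, 2 panels, h=0.3500): -0.933855
R_{2,0} (trapezoid, 4 panels, h=0.1750): -0.938984
R_{1,1} = -0.933855 + (-0.933855 − (-0.914040))/3 = -0.940460
R_{2,1} = -0.938984 + (-0.938984 − (-0.933855))/3 = -0.940694
R_{2,2} = -0.940694 + (-0.940694 − (-0.940460))/15 = -0.940710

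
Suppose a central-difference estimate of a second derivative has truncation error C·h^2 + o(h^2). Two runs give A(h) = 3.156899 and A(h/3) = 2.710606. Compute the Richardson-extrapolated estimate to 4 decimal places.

2.6548

The leading error scales as h^2; refining by a factor of 3 reduces it by 3^2 = 9.
Extrapolated value = (9·A(h/3) − A(h)) / (9 − 1)
= (9·2.710606 − 3.156899) / 8
= 21.238555 / 8 = 2.654819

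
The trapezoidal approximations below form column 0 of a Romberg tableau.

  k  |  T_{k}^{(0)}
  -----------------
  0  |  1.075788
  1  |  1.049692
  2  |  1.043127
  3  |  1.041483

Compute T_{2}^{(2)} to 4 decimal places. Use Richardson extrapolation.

1.0409

Richardson extrapolation on the trapezoidal column (denominator 4−1=3):
T_{1}^{(1)} = (4·1.049692 − 1.075788) / 3 = 1.040993
T_{2}^{(1)} = 1.043127 + (1.043127 − 1.049692)/3 = 1.040939
T_{2}^{(2)} = (16·1.040939 − 1.040993) / 15 = 1.040935
(Column j=1 coincides with Simpson's rule on the same nodes.)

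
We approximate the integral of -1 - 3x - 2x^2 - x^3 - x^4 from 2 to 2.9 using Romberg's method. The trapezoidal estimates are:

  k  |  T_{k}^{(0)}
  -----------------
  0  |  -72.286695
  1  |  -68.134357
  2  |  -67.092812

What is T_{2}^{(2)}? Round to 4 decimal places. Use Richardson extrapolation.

-66.7453

T_{1}^{(1)} = -68.134357 + (-68.134357 − (-72.286695))/3 = -66.750244
T_{2}^{(1)} = (4·(-67.092812) − (-68.134357)) / 3 = -66.745630
T_{2}^{(2)} = -66.745630 + (-66.745630 − (-66.750244))/15 = -66.745322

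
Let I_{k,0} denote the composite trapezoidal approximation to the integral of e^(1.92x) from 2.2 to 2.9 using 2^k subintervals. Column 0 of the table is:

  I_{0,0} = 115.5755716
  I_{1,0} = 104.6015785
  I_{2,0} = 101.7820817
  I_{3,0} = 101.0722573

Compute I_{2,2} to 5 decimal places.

100.83549

I_{1,1} = 104.6015785 + (104.6015785 − 115.5755716)/3 = 100.9435808
I_{2,1} = (4·101.7820817 − 104.6015785) / 3 = 100.8422494
I_{2,2} = (16·100.8422494 − 100.9435808) / 15 = 100.8354940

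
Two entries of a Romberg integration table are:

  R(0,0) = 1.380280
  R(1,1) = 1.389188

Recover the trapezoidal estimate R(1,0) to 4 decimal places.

1.3870

From R(1,1) = (4·R(1,0) − R(0,0))/3, solve for R(1,0):
4·R(1,0) = 3·1.389188 + 1.380280 = 5.547844
R(1,0) = 1.386961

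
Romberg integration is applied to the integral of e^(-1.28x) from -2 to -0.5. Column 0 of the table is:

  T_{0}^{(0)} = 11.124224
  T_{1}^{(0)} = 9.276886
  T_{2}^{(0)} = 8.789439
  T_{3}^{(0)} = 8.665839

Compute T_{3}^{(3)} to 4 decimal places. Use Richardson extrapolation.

T_{1}^{(1)} = 9.276886 + (9.276886 − 11.124224)/3 = 8.661107
T_{2}^{(1)} = 8.789439 + (8.789439 − 9.276886)/3 = 8.626957
T_{3}^{(1)} = 8.665839 + (8.665839 − 8.789439)/3 = 8.624639
T_{2}^{(2)} = (16·8.626957 − 8.661107) / 15 = 8.624680
T_{3}^{(2)} = 8.624639 + (8.624639 − 8.626957)/15 = 8.624484
T_{3}^{(3)} = (64·8.624484 − 8.624680) / 63 = 8.624481

8.6245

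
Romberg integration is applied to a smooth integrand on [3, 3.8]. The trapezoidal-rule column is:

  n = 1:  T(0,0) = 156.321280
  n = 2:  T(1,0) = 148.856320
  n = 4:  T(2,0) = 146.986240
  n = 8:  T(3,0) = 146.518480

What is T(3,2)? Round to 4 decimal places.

146.3625

Richardson extrapolation on the trapezoidal column (denominator 4−1=3):
T(2,1) = (4·146.986240 − 148.856320) / 3 = 146.362880
T(3,1) = (4·146.518480 − 146.986240) / 3 = 146.362560
T(3,2) = (16·146.362560 − 146.362880) / 15 = 146.362539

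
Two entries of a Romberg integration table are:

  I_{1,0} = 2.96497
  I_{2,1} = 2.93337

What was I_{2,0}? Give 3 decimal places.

From I_{2,1} = (4·I_{2,0} − I_{1,0})/3, solve for I_{2,0}:
4·I_{2,0} = 3·2.93337 + 2.96497 = 11.76508
I_{2,0} = 2.94127

2.941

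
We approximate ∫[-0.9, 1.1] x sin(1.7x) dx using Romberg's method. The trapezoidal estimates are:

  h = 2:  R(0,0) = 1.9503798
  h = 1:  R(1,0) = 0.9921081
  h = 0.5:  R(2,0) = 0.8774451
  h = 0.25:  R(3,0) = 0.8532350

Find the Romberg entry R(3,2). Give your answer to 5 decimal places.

Richardson extrapolation on the trapezoidal column (denominator 4−1=3):
R(2,1) = 0.8774451 + (0.8774451 − 0.9921081)/3 = 0.8392241
R(3,1) = (4·0.8532350 − 0.8774451) / 3 = 0.8451650
R(3,2) = (16·0.8451650 − 0.8392241) / 15 = 0.8455611

0.84556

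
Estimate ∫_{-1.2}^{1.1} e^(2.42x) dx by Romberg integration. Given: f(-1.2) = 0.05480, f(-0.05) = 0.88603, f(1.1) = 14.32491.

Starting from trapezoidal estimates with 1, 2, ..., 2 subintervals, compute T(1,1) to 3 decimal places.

T(0,0) (trapezoid, 1 panel, h=2.3000): 16.53667
T(1,0) (trapezoid, 2 panels, h=1.1500): 9.28727
T(1,1) = 9.28727 + (9.28727 − 16.53667)/3 = 6.87080

6.871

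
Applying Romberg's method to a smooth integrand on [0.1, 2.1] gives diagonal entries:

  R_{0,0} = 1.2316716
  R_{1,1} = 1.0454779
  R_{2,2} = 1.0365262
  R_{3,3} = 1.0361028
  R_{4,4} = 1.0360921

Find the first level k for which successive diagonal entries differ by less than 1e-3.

k = 3

|R_{1,1} − R_{0,0}| = 0.1861937 ≥ 1e-3
|R_{2,2} − R_{1,1}| = 0.0089517 ≥ 1e-3
|R_{3,3} − R_{2,2}| = 0.0004234 < 1e-3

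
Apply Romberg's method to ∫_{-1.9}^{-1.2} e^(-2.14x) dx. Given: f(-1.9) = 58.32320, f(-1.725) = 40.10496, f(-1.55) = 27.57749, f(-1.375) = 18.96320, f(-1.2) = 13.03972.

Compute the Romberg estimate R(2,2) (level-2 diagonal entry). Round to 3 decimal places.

R(0,0) (trapezoid, 1 panel, h=0.7000): 24.97702
R(1,0) (trapezoid, 2 panels, h=0.3500): 22.14063
R(2,0) (trapezoid, 4 panels, h=0.1750): 21.40724
R(1,1) = 22.14063 + (22.14063 − 24.97702)/3 = 21.19517
R(2,1) = 21.40724 + (21.40724 − 22.14063)/3 = 21.16278
R(2,2) = 21.16278 + (21.16278 − 21.19517)/15 = 21.16062

21.161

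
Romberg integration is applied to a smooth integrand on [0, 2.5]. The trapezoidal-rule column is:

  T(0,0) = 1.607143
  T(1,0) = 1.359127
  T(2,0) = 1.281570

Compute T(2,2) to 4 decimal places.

1.2543

Richardson extrapolation on the trapezoidal column (denominator 4−1=3):
T(1,1) = (4·1.359127 − 1.607143) / 3 = 1.276455
T(2,1) = (4·1.281570 − 1.359127) / 3 = 1.255718
T(2,2) = 1.255718 + (1.255718 − 1.276455)/15 = 1.254336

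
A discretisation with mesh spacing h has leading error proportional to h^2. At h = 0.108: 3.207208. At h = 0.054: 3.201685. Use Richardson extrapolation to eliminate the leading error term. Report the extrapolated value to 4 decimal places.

3.1998

Extrapolated value = (4·A(h/2) − A(h)) / (4 − 1)
= (4·3.201685 − 3.207208) / 3
= 9.599532 / 3 = 3.199844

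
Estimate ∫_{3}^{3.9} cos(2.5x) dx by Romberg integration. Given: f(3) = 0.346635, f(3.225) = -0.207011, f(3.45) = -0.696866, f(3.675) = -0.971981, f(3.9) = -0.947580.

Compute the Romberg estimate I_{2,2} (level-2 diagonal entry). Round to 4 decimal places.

I_{0,0} (trapezoid, 1 panel, h=0.9000): -0.270425
I_{1,0} (trapezoid, 2 panels, h=0.4500): -0.448802
I_{2,0} (trapezoid, 4 panels, h=0.2250): -0.489674
I_{1,1} = -0.448802 + (-0.448802 − (-0.270425))/3 = -0.508261
I_{2,1} = -0.489674 + (-0.489674 − (-0.448802))/3 = -0.503298
I_{2,2} = -0.503298 + (-0.503298 − (-0.508261))/15 = -0.502967

-0.5030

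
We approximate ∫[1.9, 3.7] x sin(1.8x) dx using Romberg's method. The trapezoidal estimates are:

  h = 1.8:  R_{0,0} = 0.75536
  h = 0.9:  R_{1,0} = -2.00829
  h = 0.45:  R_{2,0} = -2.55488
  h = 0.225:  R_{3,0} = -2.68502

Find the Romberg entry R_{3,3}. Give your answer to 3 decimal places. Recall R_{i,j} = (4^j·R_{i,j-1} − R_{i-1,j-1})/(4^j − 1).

-2.728

Richardson extrapolation on the trapezoidal column (denominator 4−1=3):
R_{1,1} = (4·(-2.00829) − 0.75536) / 3 = -2.92951
R_{2,1} = -2.55488 + (-2.55488 − (-2.00829))/3 = -2.73708
R_{3,1} = -2.68502 + (-2.68502 − (-2.55488))/3 = -2.72840
R_{2,2} = (16·(-2.73708) − (-2.92951)) / 15 = -2.72425
R_{3,2} = (16·(-2.72840) − (-2.73708)) / 15 = -2.72782
R_{3,3} = -2.72782 + (-2.72782 − (-2.72425))/63 = -2.72788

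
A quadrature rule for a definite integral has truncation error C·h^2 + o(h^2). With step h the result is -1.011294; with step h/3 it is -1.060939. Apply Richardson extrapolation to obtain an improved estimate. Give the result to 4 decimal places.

Extrapolated value = (9·A(h/3) − A(h)) / (9 − 1)
= (9·(-1.060939) − (-1.011294)) / 8
= -8.537157 / 8 = -1.067145

-1.0671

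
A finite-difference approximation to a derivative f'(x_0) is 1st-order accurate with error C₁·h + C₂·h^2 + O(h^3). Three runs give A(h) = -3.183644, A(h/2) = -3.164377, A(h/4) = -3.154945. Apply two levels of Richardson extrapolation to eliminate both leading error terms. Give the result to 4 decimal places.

-3.1456

First eliminate the h term (factor 2^1 = 2):
  B₁ = (2·(-3.164377) − (-3.183644))/1 = -3.145110
  B₂ = (2·(-3.154945) − (-3.164377))/1 = -3.145513
Then eliminate the h^2 term (factor 2^2 = 4):
  (4·(-3.145513) − (-3.145110))/3 = -3.145647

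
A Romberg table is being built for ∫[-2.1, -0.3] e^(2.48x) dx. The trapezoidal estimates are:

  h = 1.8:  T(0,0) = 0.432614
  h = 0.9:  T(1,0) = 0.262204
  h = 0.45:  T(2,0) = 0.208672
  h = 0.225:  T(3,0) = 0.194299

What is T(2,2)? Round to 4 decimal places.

0.1899

T(1,1) = (4·0.262204 − 0.432614) / 3 = 0.205401
T(2,1) = (4·0.208672 − 0.262204) / 3 = 0.190828
T(2,2) = 0.190828 + (0.190828 − 0.205401)/15 = 0.189856
(Column j=1 coincides with Simpson's rule on the same nodes.)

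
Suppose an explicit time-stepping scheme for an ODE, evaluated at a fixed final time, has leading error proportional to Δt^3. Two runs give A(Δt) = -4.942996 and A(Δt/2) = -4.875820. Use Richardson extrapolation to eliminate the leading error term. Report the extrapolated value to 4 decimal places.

The leading error scales as Δt^3; refining by a factor of 2 reduces it by 2^3 = 8.
Extrapolated value = (8·A(Δt/2) − A(Δt)) / (8 − 1)
= (8·(-4.875820) − (-4.942996)) / 7
= -34.063564 / 7 = -4.866223

-4.8662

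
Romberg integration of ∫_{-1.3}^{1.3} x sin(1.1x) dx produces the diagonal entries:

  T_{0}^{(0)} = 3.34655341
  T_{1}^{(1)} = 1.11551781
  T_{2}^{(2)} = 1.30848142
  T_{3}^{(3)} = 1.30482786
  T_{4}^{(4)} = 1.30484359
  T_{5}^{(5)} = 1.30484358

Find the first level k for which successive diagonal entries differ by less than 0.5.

|T_{1}^{(1)} − T_{0}^{(0)}| = 2.23103560 ≥ 0.5
|T_{2}^{(2)} − T_{1}^{(1)}| = 0.19296361 < 0.5

k = 2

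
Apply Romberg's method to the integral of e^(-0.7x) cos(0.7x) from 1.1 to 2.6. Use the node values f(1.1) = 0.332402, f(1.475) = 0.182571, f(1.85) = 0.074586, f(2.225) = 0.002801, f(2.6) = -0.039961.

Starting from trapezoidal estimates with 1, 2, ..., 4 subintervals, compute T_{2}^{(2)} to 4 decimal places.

0.1479

T_{0}^{(0)} (trapezoid, 1 panel, h=1.5000): 0.219331
T_{1}^{(0)} (trapezoid, 2 panels, h=0.7500): 0.165605
T_{2}^{(0)} (trapezoid, 4 panels, h=0.3750): 0.152317
T_{1}^{(1)} = 0.165605 + (0.165605 − 0.219331)/3 = 0.147696
T_{2}^{(1)} = 0.152317 + (0.152317 − 0.165605)/3 = 0.147888
T_{2}^{(2)} = 0.147888 + (0.147888 − 0.147696)/15 = 0.147901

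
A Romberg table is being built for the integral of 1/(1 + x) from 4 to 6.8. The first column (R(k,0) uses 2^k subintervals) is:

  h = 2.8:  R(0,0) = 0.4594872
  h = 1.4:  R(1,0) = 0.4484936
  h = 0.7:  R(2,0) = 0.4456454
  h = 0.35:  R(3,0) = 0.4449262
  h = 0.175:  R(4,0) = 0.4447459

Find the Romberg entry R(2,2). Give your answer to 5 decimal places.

Richardson extrapolation on the trapezoidal column (denominator 4−1=3):
R(1,1) = (4·0.4484936 − 0.4594872) / 3 = 0.4448291
R(2,1) = (4·0.4456454 − 0.4484936) / 3 = 0.4446960
R(2,2) = 0.4446960 + (0.4446960 − 0.4448291)/15 = 0.4446871

0.44469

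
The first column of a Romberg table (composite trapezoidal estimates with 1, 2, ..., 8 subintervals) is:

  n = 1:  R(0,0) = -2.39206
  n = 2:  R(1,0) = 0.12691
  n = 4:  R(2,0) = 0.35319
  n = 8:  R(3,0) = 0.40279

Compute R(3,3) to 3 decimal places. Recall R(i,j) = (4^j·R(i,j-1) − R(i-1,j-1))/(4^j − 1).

0.419

Richardson extrapolation on the trapezoidal column (denominator 4−1=3):
R(1,1) = 0.12691 + (0.12691 − (-2.39206))/3 = 0.96657
R(2,1) = 0.35319 + (0.35319 − 0.12691)/3 = 0.42862
R(3,1) = (4·0.40279 − 0.35319) / 3 = 0.41932
R(2,2) = (16·0.42862 − 0.96657) / 15 = 0.39276
R(3,2) = 0.41932 + (0.41932 − 0.42862)/15 = 0.41870
R(3,3) = 0.41870 + (0.41870 − 0.39276)/63 = 0.41911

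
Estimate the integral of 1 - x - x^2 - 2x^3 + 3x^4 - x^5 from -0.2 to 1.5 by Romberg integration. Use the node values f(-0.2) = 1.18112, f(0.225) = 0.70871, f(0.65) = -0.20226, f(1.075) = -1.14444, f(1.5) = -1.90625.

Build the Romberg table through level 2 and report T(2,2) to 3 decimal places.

-0.405

T(0,0) (trapezoid, 1 panel, h=1.7000): -0.61636
T(1,0) (trapezoid, 2 panels, h=0.8500): -0.48010
T(2,0) (trapezoid, 4 panels, h=0.4250): -0.42524
T(1,1) = -0.48010 + (-0.48010 − (-0.61636))/3 = -0.43468
T(2,1) = -0.42524 + (-0.42524 − (-0.48010))/3 = -0.40695
T(2,2) = -0.40695 + (-0.40695 − (-0.43468))/15 = -0.40510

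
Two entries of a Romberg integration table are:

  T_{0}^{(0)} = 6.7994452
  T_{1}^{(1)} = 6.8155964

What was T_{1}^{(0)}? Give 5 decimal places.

From T_{1}^{(1)} = (4·T_{1}^{(0)} − T_{0}^{(0)})/3, solve for T_{1}^{(0)}:
4·T_{1}^{(0)} = 3·6.8155964 + 6.7994452 = 27.2462344
T_{1}^{(0)} = 6.8115586

6.81156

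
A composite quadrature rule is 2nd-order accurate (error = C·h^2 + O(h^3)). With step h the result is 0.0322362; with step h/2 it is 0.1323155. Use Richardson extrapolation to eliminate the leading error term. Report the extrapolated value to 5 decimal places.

The leading error scales as h^2; refining by a factor of 2 reduces it by 2^2 = 4.
Extrapolated value = (4·A(h/2) − A(h)) / (4 − 1)
= (4·0.1323155 − 0.0322362) / 3
= 0.4970258 / 3 = 0.1656753

0.16568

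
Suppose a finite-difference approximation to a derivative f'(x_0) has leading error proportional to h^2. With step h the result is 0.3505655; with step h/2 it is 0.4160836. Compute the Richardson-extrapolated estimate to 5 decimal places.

The leading error scales as h^2; refining by a factor of 2 reduces it by 2^2 = 4.
Extrapolated value = (4·A(h/2) − A(h)) / (4 − 1)
= (4·0.4160836 − 0.3505655) / 3
= 1.3137689 / 3 = 0.4379230

0.43792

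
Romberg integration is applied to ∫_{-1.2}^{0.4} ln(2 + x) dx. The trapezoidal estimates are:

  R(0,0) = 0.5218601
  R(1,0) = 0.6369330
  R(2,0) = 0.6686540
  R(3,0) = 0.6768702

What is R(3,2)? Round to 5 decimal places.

0.67963

Richardson extrapolation on the trapezoidal column (denominator 4−1=3):
R(2,1) = (4·0.6686540 − 0.6369330) / 3 = 0.6792277
R(3,1) = (4·0.6768702 − 0.6686540) / 3 = 0.6796089
R(3,2) = 0.6796089 + (0.6796089 − 0.6792277)/15 = 0.6796343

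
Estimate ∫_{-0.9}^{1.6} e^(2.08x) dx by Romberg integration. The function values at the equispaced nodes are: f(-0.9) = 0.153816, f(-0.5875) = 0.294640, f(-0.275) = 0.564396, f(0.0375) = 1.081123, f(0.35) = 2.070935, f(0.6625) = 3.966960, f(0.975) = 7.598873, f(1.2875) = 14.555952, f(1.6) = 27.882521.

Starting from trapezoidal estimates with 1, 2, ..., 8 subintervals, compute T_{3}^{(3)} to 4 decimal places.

T_{0}^{(0)} (trapezoid, 1 panel, h=2.5000): 35.045421
T_{1}^{(0)} (trapezoid, 2 panels, h=1.2500): 20.111379
T_{2}^{(0)} (trapezoid, 4 panels, h=0.6250): 15.157733
T_{3}^{(0)} (trapezoid, 8 panels, h=0.3125): 13.797202
T_{1}^{(1)} = 20.111379 + (20.111379 − 35.045421)/3 = 15.133365
T_{2}^{(1)} = 15.157733 + (15.157733 − 20.111379)/3 = 13.506518
T_{3}^{(1)} = 13.797202 + (13.797202 − 15.157733)/3 = 13.343692
T_{2}^{(2)} = 13.506518 + (13.506518 − 15.133365)/15 = 13.398062
T_{3}^{(2)} = 13.343692 + (13.343692 − 13.506518)/15 = 13.332837
T_{3}^{(3)} = 13.332837 + (13.332837 − 13.398062)/63 = 13.331802

13.3318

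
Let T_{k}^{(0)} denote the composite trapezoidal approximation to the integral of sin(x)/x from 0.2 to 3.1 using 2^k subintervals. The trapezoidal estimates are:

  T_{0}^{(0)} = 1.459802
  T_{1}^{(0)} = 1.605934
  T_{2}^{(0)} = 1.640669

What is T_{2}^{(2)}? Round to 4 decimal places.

1.6521

Richardson extrapolation on the trapezoidal column (denominator 4−1=3):
T_{1}^{(1)} = (4·1.605934 − 1.459802) / 3 = 1.654645
T_{2}^{(1)} = (4·1.640669 − 1.605934) / 3 = 1.652247
T_{2}^{(2)} = (16·1.652247 − 1.654645) / 15 = 1.652087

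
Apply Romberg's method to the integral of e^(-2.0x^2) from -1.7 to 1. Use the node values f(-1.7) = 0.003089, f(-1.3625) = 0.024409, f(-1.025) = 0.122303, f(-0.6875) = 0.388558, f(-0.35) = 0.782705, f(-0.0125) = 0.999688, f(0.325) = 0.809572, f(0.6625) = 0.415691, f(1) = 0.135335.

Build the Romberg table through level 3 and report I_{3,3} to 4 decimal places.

1.2245

I_{0,0} (trapezoid, 1 panel, h=2.7000): 0.186872
I_{1,0} (trapezoid, 2 panels, h=1.3500): 1.150088
I_{2,0} (trapezoid, 4 panels, h=0.6750): 1.204060
I_{3,0} (trapezoid, 8 panels, h=0.3375): 1.219097
I_{1,1} = 1.150088 + (1.150088 − 0.186872)/3 = 1.471160
I_{2,1} = 1.204060 + (1.204060 − 1.150088)/3 = 1.222051
I_{3,1} = 1.219097 + (1.219097 − 1.204060)/3 = 1.224109
I_{2,2} = 1.222051 + (1.222051 − 1.471160)/15 = 1.205444
I_{3,2} = 1.224109 + (1.224109 − 1.222051)/15 = 1.224246
I_{3,3} = 1.224246 + (1.224246 − 1.205444)/63 = 1.224544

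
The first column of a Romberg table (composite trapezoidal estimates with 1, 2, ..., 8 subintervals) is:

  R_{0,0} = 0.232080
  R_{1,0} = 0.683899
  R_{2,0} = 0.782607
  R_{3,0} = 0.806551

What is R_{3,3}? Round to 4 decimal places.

R_{1,1} = 0.683899 + (0.683899 − 0.232080)/3 = 0.834505
R_{2,1} = 0.782607 + (0.782607 − 0.683899)/3 = 0.815510
R_{3,1} = (4·0.806551 − 0.782607) / 3 = 0.814532
R_{2,2} = (16·0.815510 − 0.834505) / 15 = 0.814244
R_{3,2} = (16·0.814532 − 0.815510) / 15 = 0.814467
R_{3,3} = 0.814467 + (0.814467 − 0.814244)/63 = 0.814471

0.8145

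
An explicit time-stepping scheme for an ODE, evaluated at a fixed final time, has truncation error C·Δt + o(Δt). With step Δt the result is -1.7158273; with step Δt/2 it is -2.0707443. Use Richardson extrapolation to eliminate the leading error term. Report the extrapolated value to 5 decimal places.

-2.42566

The leading error scales as Δt; refining by a factor of 2 reduces it by 2^1 = 2.
Extrapolated value = (2·A(Δt/2) − A(Δt)) / (2 − 1)
= (2·(-2.0707443) − (-1.7158273)) / 1
= -2.4256613 / 1 = -2.4256613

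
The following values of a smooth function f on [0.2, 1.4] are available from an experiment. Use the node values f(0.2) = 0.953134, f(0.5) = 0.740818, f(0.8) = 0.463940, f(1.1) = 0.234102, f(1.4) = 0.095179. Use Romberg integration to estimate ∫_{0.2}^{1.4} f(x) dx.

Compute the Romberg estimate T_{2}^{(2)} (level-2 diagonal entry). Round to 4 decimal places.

T_{0}^{(0)} (trapezoid, 1 panel, h=1.2000): 0.628988
T_{1}^{(0)} (trapezoid, 2 panels, h=0.6000): 0.592858
T_{2}^{(0)} (trapezoid, 4 panels, h=0.3000): 0.588905
T_{1}^{(1)} = 0.592858 + (0.592858 − 0.628988)/3 = 0.580815
T_{2}^{(1)} = 0.588905 + (0.588905 − 0.592858)/3 = 0.587587
T_{2}^{(2)} = 0.587587 + (0.587587 − 0.580815)/15 = 0.588038

0.5880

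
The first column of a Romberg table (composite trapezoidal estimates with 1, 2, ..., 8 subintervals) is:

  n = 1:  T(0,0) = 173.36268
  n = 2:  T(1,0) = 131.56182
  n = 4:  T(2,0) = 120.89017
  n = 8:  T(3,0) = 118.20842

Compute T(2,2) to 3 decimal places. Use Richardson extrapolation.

Richardson extrapolation on the trapezoidal column (denominator 4−1=3):
T(1,1) = 131.56182 + (131.56182 − 173.36268)/3 = 117.62820
T(2,1) = 120.89017 + (120.89017 − 131.56182)/3 = 117.33295
T(2,2) = (16·117.33295 − 117.62820) / 15 = 117.31327

117.313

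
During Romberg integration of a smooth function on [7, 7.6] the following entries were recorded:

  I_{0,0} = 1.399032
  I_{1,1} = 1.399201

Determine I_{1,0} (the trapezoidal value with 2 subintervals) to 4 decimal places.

1.3992

From I_{1,1} = (4·I_{1,0} − I_{0,0})/3, solve for I_{1,0}:
4·I_{1,0} = 3·1.399201 + 1.399032 = 5.596635
I_{1,0} = 1.399159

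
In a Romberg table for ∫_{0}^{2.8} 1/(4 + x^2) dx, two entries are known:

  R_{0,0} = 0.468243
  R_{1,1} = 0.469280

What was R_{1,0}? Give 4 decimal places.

From R_{1,1} = (4·R_{1,0} − R_{0,0})/3, solve for R_{1,0}:
4·R_{1,0} = 3·0.469280 + 0.468243 = 1.876083
R_{1,0} = 0.469021

0.4690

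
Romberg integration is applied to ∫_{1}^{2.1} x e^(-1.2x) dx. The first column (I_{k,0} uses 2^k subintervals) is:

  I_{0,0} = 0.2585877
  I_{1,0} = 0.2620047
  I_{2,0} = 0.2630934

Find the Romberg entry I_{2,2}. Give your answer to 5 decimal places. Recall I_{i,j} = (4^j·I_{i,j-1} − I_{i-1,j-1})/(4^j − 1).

Richardson extrapolation on the trapezoidal column (denominator 4−1=3):
I_{1,1} = (4·0.2620047 − 0.2585877) / 3 = 0.2631437
I_{2,1} = (4·0.2630934 − 0.2620047) / 3 = 0.2634563
I_{2,2} = (16·0.2634563 − 0.2631437) / 15 = 0.2634771
(Column j=1 coincides with Simpson's rule on the same nodes.)

0.26348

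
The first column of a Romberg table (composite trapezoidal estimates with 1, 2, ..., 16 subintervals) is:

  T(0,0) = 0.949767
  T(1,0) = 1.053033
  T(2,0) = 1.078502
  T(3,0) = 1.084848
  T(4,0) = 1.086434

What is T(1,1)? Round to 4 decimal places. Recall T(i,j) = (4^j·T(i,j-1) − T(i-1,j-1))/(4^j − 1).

Richardson extrapolation on the trapezoidal column (denominator 4−1=3):
T(1,1) = (4·1.053033 − 0.949767) / 3 = 1.087455

1.0875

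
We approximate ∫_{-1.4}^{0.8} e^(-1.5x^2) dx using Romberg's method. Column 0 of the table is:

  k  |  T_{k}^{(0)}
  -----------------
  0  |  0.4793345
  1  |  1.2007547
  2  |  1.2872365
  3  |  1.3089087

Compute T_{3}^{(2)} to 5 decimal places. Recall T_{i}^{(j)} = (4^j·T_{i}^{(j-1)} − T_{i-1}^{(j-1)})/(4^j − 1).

Richardson extrapolation on the trapezoidal column (denominator 4−1=3):
T_{2}^{(1)} = (4·1.2872365 − 1.2007547) / 3 = 1.3160638
T_{3}^{(1)} = (4·1.3089087 − 1.2872365) / 3 = 1.3161328
T_{3}^{(2)} = 1.3161328 + (1.3161328 − 1.3160638)/15 = 1.3161374

1.31614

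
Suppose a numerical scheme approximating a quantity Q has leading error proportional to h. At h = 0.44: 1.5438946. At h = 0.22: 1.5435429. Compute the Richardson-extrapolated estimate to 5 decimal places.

Extrapolated value = (2·A(h/2) − A(h)) / (2 − 1)
= (2·1.5435429 − 1.5438946) / 1
= 1.5431912 / 1 = 1.5431912

1.54319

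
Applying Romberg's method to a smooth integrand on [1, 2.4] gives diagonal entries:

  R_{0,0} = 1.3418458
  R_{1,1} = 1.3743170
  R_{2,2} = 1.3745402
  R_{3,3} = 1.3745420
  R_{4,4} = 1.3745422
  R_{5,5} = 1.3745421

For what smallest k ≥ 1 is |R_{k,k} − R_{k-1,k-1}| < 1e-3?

k = 2

|R_{1,1} − R_{0,0}| = 0.0324712 ≥ 1e-3
|R_{2,2} − R_{1,1}| = 0.0002232 < 1e-3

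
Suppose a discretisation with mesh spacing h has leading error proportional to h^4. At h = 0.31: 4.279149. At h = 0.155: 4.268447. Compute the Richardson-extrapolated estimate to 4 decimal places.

The leading error scales as h^4; refining by a factor of 2 reduces it by 2^4 = 16.
Extrapolated value = (16·A(h/2) − A(h)) / (16 − 1)
= (16·4.268447 − 4.279149) / 15
= 64.016003 / 15 = 4.267734

4.2677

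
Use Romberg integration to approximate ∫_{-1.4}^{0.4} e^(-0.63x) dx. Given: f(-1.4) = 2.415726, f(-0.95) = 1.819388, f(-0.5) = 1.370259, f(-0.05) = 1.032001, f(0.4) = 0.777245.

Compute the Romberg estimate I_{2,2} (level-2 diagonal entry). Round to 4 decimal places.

2.6008

I_{0,0} (trapezoid, 1 panel, h=1.8000): 2.873674
I_{1,0} (trapezoid, 2 panels, h=0.9000): 2.670070
I_{2,0} (trapezoid, 4 panels, h=0.4500): 2.618160
I_{1,1} = 2.670070 + (2.670070 − 2.873674)/3 = 2.602202
I_{2,1} = 2.618160 + (2.618160 − 2.670070)/3 = 2.600857
I_{2,2} = 2.600857 + (2.600857 − 2.602202)/15 = 2.600767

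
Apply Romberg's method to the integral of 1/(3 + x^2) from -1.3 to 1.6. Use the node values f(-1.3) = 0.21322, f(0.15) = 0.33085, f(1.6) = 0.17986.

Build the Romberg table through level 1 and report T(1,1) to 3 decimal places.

T(0,0) (trapezoid, 1 panel, h=2.9000): 0.56997
T(1,0) (trapezoid, 2 panels, h=1.4500): 0.76472
T(1,1) = 0.76472 + (0.76472 − 0.56997)/3 = 0.82964

0.830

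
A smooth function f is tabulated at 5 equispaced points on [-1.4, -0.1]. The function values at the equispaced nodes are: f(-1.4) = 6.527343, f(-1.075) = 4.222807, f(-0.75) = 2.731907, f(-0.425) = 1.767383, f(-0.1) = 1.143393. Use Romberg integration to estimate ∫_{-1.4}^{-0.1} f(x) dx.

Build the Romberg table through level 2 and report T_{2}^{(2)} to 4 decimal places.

T_{0}^{(0)} (trapezoid, 1 panel, h=1.3000): 4.985978
T_{1}^{(0)} (trapezoid, 2 panels, h=0.6500): 4.268729
T_{2}^{(0)} (trapezoid, 4 panels, h=0.3250): 4.081176
T_{1}^{(1)} = 4.268729 + (4.268729 − 4.985978)/3 = 4.029646
T_{2}^{(1)} = 4.081176 + (4.081176 − 4.268729)/3 = 4.018658
T_{2}^{(2)} = 4.018658 + (4.018658 − 4.029646)/15 = 4.017925

4.0179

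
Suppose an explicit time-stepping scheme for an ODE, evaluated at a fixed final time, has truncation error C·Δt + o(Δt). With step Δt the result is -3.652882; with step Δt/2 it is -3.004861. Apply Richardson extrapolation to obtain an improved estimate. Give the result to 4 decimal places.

-2.3568

The leading error scales as Δt; refining by a factor of 2 reduces it by 2^1 = 2.
Extrapolated value = (2·A(Δt/2) − A(Δt)) / (2 − 1)
= (2·(-3.004861) − (-3.652882)) / 1
= -2.356840 / 1 = -2.356840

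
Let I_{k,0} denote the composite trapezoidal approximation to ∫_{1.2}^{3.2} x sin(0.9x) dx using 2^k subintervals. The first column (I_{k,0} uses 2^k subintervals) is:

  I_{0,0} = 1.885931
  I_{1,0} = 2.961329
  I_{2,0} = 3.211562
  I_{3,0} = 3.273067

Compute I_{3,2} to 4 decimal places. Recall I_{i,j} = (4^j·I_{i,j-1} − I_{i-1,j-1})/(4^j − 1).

3.2935

Richardson extrapolation on the trapezoidal column (denominator 4−1=3):
I_{2,1} = 3.211562 + (3.211562 − 2.961329)/3 = 3.294973
I_{3,1} = 3.273067 + (3.273067 − 3.211562)/3 = 3.293569
I_{3,2} = 3.293569 + (3.293569 − 3.294973)/15 = 3.293475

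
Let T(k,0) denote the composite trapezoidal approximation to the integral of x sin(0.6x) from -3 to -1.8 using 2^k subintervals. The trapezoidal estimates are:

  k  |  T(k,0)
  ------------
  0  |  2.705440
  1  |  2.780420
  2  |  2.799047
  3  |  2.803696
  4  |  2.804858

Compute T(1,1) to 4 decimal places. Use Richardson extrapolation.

2.8054

Richardson extrapolation on the trapezoidal column (denominator 4−1=3):
T(1,1) = 2.780420 + (2.780420 − 2.705440)/3 = 2.805413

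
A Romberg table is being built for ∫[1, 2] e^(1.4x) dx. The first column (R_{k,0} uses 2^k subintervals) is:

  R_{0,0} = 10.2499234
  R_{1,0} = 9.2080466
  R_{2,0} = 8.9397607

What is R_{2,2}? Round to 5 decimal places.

8.84964

Richardson extrapolation on the trapezoidal column (denominator 4−1=3):
R_{1,1} = 9.2080466 + (9.2080466 − 10.2499234)/3 = 8.8607543
R_{2,1} = (4·8.9397607 − 9.2080466) / 3 = 8.8503321
R_{2,2} = 8.8503321 + (8.8503321 − 8.8607543)/15 = 8.8496373
(Column j=1 coincides with Simpson's rule on the same nodes.)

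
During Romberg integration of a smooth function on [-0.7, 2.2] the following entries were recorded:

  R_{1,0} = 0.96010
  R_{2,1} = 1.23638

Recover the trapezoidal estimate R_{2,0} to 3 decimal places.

1.167

From R_{2,1} = (4·R_{2,0} − R_{1,0})/3, solve for R_{2,0}:
4·R_{2,0} = 3·1.23638 + 0.96010 = 4.66924
R_{2,0} = 1.16731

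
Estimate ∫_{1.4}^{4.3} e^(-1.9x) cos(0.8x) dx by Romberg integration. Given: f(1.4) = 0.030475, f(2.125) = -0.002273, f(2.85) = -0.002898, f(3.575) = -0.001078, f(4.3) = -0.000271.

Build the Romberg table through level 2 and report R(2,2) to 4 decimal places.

0.0022

R(0,0) (trapezoid, 1 panel, h=2.9000): 0.043796
R(1,0) (trapezoid, 2 panels, h=1.4500): 0.017696
R(2,0) (trapezoid, 4 panels, h=0.7250): 0.006418
R(1,1) = 0.017696 + (0.017696 − 0.043796)/3 = 0.008996
R(2,1) = 0.006418 + (0.006418 − 0.017696)/3 = 0.002659
R(2,2) = 0.002659 + (0.002659 − 0.008996)/15 = 0.002237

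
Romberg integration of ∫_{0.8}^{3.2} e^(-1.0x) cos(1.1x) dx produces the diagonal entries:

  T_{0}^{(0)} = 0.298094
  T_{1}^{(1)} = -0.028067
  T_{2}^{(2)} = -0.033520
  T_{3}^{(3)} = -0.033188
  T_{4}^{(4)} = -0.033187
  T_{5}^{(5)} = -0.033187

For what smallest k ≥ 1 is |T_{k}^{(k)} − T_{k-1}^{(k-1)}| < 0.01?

k = 2

|T_{1}^{(1)} − T_{0}^{(0)}| = 0.326161 ≥ 0.01
|T_{2}^{(2)} − T_{1}^{(1)}| = 0.005453 < 0.01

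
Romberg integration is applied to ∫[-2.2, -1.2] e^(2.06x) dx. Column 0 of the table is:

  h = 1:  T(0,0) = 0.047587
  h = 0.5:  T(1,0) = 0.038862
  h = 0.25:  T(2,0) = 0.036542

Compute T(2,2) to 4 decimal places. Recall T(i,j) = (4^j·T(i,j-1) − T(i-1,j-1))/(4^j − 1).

0.0358

Richardson extrapolation on the trapezoidal column (denominator 4−1=3):
T(1,1) = 0.038862 + (0.038862 − 0.047587)/3 = 0.035954
T(2,1) = 0.036542 + (0.036542 − 0.038862)/3 = 0.035769
T(2,2) = (16·0.035769 − 0.035954) / 15 = 0.035757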